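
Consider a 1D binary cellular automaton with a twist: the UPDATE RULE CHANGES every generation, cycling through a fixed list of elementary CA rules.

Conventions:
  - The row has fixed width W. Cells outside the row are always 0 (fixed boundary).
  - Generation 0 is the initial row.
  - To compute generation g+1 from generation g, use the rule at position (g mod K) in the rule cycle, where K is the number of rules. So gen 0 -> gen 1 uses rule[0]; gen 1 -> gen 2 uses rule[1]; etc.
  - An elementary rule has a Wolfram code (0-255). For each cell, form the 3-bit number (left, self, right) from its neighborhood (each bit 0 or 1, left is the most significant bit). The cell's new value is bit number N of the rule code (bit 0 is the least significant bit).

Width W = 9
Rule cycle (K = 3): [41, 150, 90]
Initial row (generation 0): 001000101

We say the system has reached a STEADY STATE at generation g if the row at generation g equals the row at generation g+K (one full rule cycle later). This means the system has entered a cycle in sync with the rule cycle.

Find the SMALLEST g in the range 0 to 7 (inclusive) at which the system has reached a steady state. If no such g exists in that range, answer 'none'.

Gen 0: 001000101
Gen 1 (rule 41): 100010010
Gen 2 (rule 150): 110111111
Gen 3 (rule 90): 110100001
Gen 4 (rule 41): 101001100
Gen 5 (rule 150): 101110010
Gen 6 (rule 90): 001011101
Gen 7 (rule 41): 100110010
Gen 8 (rule 150): 111001111
Gen 9 (rule 90): 101111001
Gen 10 (rule 41): 011000000

Answer: none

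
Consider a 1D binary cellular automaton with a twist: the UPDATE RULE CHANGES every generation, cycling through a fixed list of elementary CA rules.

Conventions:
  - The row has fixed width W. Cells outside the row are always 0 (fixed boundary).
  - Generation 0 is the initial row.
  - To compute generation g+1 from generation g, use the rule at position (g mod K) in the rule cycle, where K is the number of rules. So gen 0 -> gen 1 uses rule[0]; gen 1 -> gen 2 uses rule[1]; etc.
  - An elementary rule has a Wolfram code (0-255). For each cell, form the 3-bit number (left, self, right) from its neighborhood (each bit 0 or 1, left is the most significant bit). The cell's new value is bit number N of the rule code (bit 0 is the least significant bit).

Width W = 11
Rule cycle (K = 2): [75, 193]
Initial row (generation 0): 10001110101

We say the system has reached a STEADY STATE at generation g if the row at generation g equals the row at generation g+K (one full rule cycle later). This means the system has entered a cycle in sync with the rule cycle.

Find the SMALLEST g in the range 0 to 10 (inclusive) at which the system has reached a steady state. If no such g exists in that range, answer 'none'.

Gen 0: 10001110101
Gen 1 (rule 75): 00111010000
Gen 2 (rule 193): 10011000111
Gen 3 (rule 75): 00111011101
Gen 4 (rule 193): 10011001100
Gen 5 (rule 75): 00111011101
Gen 6 (rule 193): 10011001100
Gen 7 (rule 75): 00111011101
Gen 8 (rule 193): 10011001100
Gen 9 (rule 75): 00111011101
Gen 10 (rule 193): 10011001100
Gen 11 (rule 75): 00111011101
Gen 12 (rule 193): 10011001100

Answer: 3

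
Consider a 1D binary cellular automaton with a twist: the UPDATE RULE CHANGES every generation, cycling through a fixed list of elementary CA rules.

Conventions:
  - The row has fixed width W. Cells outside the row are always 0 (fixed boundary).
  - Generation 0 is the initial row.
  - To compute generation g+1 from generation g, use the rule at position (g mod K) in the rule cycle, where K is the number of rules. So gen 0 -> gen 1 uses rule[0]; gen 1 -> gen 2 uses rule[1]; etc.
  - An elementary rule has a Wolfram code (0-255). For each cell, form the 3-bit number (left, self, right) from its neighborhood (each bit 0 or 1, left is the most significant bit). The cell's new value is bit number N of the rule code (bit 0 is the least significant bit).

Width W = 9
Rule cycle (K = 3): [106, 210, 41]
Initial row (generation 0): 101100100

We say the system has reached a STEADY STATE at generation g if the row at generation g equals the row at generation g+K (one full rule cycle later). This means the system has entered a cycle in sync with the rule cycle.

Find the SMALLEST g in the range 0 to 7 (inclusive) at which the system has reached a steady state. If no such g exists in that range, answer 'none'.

Gen 0: 101100100
Gen 1 (rule 106): 011101000
Gen 2 (rule 210): 101100100
Gen 3 (rule 41): 011000001
Gen 4 (rule 106): 111000010
Gen 5 (rule 210): 011100101
Gen 6 (rule 41): 010000010
Gen 7 (rule 106): 100000100
Gen 8 (rule 210): 010001010
Gen 9 (rule 41): 000100100
Gen 10 (rule 106): 001001000

Answer: none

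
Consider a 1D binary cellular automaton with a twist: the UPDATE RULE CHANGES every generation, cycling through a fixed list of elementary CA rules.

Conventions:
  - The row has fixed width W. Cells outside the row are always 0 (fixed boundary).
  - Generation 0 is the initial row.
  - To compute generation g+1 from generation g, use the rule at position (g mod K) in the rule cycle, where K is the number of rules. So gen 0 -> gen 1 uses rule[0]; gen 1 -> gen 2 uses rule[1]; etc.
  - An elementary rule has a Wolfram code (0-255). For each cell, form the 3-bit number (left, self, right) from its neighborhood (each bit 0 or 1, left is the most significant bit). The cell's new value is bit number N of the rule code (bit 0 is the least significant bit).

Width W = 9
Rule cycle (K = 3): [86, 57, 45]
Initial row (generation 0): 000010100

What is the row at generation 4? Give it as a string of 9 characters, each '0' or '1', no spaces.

Gen 0: 000010100
Gen 1 (rule 86): 000110110
Gen 2 (rule 57): 110101101
Gen 3 (rule 45): 101111011
Gen 4 (rule 86): 100001001

Answer: 100001001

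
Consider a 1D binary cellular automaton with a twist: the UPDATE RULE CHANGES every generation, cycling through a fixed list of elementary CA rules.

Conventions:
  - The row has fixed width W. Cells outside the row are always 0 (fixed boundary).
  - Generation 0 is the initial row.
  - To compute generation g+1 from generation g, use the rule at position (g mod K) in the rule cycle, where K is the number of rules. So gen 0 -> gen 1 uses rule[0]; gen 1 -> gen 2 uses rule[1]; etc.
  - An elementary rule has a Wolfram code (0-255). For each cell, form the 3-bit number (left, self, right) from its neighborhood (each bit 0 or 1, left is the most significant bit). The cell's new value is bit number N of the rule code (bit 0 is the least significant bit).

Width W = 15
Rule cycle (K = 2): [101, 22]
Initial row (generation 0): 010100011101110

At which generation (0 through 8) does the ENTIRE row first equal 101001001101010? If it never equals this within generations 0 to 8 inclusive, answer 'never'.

Gen 0: 010100011101110
Gen 1 (rule 101): 011101000110010
Gen 2 (rule 22): 100001101001111
Gen 3 (rule 101): 101100111000001
Gen 4 (rule 22): 100011000100011
Gen 5 (rule 101): 101001010101001
Gen 6 (rule 22): 101111010101111
Gen 7 (rule 101): 110001111110001
Gen 8 (rule 22): 001010000001011

Answer: never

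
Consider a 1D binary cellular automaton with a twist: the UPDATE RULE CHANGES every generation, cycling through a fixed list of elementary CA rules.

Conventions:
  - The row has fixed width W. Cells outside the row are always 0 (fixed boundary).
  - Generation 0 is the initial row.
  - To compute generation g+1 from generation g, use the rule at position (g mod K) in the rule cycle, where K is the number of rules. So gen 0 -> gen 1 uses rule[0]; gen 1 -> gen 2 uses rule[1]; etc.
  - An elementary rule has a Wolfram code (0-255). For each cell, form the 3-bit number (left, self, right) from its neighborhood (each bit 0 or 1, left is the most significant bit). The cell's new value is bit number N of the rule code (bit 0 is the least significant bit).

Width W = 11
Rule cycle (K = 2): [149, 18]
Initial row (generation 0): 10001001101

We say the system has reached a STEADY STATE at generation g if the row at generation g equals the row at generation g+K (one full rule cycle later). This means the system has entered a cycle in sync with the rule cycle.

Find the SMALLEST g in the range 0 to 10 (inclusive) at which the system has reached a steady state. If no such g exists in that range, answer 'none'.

Answer: 4

Derivation:
Gen 0: 10001001101
Gen 1 (rule 149): 11101100001
Gen 2 (rule 18): 00000010010
Gen 3 (rule 149): 11111011011
Gen 4 (rule 18): 00000000000
Gen 5 (rule 149): 11111111111
Gen 6 (rule 18): 00000000000
Gen 7 (rule 149): 11111111111
Gen 8 (rule 18): 00000000000
Gen 9 (rule 149): 11111111111
Gen 10 (rule 18): 00000000000
Gen 11 (rule 149): 11111111111
Gen 12 (rule 18): 00000000000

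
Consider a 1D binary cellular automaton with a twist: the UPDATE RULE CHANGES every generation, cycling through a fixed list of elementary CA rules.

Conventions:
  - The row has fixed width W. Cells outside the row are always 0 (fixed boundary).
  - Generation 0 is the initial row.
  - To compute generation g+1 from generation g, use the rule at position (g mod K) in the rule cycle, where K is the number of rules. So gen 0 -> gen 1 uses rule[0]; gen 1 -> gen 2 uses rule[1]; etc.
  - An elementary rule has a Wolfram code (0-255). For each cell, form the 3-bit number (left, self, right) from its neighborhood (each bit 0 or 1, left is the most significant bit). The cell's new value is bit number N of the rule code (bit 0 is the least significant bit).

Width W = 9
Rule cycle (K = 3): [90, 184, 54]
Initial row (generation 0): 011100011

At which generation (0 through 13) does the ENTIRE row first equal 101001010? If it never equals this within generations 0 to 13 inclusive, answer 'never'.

Gen 0: 011100011
Gen 1 (rule 90): 110110111
Gen 2 (rule 184): 101101110
Gen 3 (rule 54): 110010001
Gen 4 (rule 90): 111101010
Gen 5 (rule 184): 111010101
Gen 6 (rule 54): 000111111
Gen 7 (rule 90): 001100001
Gen 8 (rule 184): 001010000
Gen 9 (rule 54): 011111000
Gen 10 (rule 90): 110001100
Gen 11 (rule 184): 101001010
Gen 12 (rule 54): 111111111
Gen 13 (rule 90): 100000001

Answer: 11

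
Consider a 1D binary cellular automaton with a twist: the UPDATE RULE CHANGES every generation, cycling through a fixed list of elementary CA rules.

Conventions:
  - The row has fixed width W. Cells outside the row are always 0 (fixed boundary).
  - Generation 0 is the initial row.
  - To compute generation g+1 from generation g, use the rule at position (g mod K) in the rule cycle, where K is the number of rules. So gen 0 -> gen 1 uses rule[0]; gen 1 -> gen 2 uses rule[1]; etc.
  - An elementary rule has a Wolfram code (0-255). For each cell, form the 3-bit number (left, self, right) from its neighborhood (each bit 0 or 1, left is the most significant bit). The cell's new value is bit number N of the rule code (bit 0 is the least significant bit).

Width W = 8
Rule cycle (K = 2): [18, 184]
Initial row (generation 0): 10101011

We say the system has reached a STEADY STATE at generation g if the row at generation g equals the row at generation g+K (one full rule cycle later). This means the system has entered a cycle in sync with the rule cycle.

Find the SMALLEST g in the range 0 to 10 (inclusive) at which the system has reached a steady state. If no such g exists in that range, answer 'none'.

Gen 0: 10101011
Gen 1 (rule 18): 00000000
Gen 2 (rule 184): 00000000
Gen 3 (rule 18): 00000000
Gen 4 (rule 184): 00000000
Gen 5 (rule 18): 00000000
Gen 6 (rule 184): 00000000
Gen 7 (rule 18): 00000000
Gen 8 (rule 184): 00000000
Gen 9 (rule 18): 00000000
Gen 10 (rule 184): 00000000
Gen 11 (rule 18): 00000000
Gen 12 (rule 184): 00000000

Answer: 1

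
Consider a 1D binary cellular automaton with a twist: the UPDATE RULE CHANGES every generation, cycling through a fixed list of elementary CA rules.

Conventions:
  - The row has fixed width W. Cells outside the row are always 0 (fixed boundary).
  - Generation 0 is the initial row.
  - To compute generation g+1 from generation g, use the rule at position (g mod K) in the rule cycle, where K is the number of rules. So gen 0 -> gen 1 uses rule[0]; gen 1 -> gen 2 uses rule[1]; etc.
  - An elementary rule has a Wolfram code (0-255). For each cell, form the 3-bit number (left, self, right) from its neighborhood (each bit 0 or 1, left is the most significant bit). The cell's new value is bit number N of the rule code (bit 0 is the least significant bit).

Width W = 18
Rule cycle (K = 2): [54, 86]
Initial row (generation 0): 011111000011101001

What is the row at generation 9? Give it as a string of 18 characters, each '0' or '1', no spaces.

Gen 0: 011111000011101001
Gen 1 (rule 54): 100000100100011111
Gen 2 (rule 86): 110001111110100001
Gen 3 (rule 54): 001010000001110011
Gen 4 (rule 86): 011011000010011101
Gen 5 (rule 54): 100100100111100011
Gen 6 (rule 86): 111111111000110101
Gen 7 (rule 54): 000000000101001111
Gen 8 (rule 86): 000000001101110001
Gen 9 (rule 54): 000000010010001011

Answer: 000000010010001011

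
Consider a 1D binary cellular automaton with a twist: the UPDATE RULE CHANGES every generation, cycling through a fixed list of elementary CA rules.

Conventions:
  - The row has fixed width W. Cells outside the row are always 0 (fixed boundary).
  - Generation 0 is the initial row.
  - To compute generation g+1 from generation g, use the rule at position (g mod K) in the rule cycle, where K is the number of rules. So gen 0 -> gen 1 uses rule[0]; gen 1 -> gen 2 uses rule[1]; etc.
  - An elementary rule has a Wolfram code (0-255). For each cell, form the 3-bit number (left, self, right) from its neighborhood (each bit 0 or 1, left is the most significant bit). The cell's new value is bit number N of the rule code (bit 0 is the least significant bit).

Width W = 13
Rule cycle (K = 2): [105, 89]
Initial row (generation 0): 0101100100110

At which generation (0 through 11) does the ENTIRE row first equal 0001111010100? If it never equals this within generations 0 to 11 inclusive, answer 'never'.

Answer: 4

Derivation:
Gen 0: 0101100100110
Gen 1 (rule 105): 0011100000110
Gen 2 (rule 89): 1010111110111
Gen 3 (rule 105): 0101100011101
Gen 4 (rule 89): 0001111010100
Gen 5 (rule 105): 1101001101001
Gen 6 (rule 89): 1100101100100
Gen 7 (rule 105): 1100011100001
Gen 8 (rule 89): 1111010111100
Gen 9 (rule 105): 1001101100101
Gen 10 (rule 89): 0101101110000
Gen 11 (rule 105): 0011111010111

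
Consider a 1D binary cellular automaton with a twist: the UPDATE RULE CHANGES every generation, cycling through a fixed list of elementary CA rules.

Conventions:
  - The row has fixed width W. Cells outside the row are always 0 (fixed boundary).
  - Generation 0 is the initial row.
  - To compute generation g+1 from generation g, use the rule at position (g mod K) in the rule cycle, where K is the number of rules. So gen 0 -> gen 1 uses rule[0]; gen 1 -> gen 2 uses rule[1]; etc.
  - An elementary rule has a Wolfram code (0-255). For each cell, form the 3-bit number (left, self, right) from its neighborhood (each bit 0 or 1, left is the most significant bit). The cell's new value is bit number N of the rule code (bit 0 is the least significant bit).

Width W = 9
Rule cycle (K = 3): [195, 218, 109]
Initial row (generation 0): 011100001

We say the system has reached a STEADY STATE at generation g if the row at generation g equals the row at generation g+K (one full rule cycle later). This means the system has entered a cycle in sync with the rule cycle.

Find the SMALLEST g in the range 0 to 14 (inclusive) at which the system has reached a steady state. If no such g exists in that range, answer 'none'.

Answer: none

Derivation:
Gen 0: 011100001
Gen 1 (rule 195): 101101110
Gen 2 (rule 218): 001101111
Gen 3 (rule 109): 101111001
Gen 4 (rule 195): 000111010
Gen 5 (rule 218): 001111001
Gen 6 (rule 109): 101001001
Gen 7 (rule 195): 000010010
Gen 8 (rule 218): 000101101
Gen 9 (rule 109): 110111111
Gen 10 (rule 195): 010011111
Gen 11 (rule 218): 101111111
Gen 12 (rule 109): 111000001
Gen 13 (rule 195): 011011110
Gen 14 (rule 218): 111011111
Gen 15 (rule 109): 101110001
Gen 16 (rule 195): 000110110
Gen 17 (rule 218): 001110111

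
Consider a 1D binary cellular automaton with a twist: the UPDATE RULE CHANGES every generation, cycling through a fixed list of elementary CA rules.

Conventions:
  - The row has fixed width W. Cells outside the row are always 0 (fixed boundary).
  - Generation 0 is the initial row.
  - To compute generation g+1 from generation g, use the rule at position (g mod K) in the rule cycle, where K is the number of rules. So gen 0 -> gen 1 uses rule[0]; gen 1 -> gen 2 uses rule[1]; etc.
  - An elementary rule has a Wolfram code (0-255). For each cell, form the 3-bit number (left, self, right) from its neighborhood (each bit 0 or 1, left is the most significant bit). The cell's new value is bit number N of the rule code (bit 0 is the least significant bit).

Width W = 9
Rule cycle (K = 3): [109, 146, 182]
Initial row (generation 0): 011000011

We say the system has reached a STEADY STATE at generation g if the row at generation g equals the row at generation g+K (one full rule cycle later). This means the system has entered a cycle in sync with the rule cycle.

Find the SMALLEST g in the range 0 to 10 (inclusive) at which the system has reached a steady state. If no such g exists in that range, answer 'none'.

Answer: 4

Derivation:
Gen 0: 011000011
Gen 1 (rule 109): 011011011
Gen 2 (rule 146): 100000000
Gen 3 (rule 182): 110000000
Gen 4 (rule 109): 110111111
Gen 5 (rule 146): 000011110
Gen 6 (rule 182): 000101101
Gen 7 (rule 109): 110111111
Gen 8 (rule 146): 000011110
Gen 9 (rule 182): 000101101
Gen 10 (rule 109): 110111111
Gen 11 (rule 146): 000011110
Gen 12 (rule 182): 000101101
Gen 13 (rule 109): 110111111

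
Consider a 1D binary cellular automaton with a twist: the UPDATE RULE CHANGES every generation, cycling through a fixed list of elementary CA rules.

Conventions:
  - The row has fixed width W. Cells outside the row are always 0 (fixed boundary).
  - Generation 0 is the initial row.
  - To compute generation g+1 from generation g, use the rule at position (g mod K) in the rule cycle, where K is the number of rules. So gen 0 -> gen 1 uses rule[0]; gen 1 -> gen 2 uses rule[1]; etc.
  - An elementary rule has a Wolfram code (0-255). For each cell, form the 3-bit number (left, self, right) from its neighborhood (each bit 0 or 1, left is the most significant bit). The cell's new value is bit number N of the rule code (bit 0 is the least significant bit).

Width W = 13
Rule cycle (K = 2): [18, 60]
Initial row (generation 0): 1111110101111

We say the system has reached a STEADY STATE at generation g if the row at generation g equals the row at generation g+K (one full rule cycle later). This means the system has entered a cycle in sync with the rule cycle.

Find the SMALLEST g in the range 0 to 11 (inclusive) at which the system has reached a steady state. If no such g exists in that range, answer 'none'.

Gen 0: 1111110101111
Gen 1 (rule 18): 0000000000000
Gen 2 (rule 60): 0000000000000
Gen 3 (rule 18): 0000000000000
Gen 4 (rule 60): 0000000000000
Gen 5 (rule 18): 0000000000000
Gen 6 (rule 60): 0000000000000
Gen 7 (rule 18): 0000000000000
Gen 8 (rule 60): 0000000000000
Gen 9 (rule 18): 0000000000000
Gen 10 (rule 60): 0000000000000
Gen 11 (rule 18): 0000000000000
Gen 12 (rule 60): 0000000000000
Gen 13 (rule 18): 0000000000000

Answer: 1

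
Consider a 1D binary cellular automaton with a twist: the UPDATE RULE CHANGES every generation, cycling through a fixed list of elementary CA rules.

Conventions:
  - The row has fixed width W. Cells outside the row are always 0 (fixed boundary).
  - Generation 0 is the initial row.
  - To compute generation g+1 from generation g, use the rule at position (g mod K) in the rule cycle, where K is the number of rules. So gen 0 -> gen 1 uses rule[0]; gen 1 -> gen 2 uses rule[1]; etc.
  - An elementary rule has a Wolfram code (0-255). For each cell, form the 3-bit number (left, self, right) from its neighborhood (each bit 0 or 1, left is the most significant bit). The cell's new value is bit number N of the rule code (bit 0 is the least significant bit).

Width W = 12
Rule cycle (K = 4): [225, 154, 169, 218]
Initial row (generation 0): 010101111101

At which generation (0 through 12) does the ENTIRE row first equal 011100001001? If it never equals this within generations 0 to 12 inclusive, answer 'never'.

Answer: 7

Derivation:
Gen 0: 010101111101
Gen 1 (rule 225): 001010111110
Gen 2 (rule 154): 010000111101
Gen 3 (rule 169): 000110111010
Gen 4 (rule 218): 001110111001
Gen 5 (rule 225): 100111011000
Gen 6 (rule 154): 011110010100
Gen 7 (rule 169): 011100001001
Gen 8 (rule 218): 111110010110
Gen 9 (rule 225): 011110001010
Gen 10 (rule 154): 111101010001
Gen 11 (rule 169): 111010100100
Gen 12 (rule 218): 111000011010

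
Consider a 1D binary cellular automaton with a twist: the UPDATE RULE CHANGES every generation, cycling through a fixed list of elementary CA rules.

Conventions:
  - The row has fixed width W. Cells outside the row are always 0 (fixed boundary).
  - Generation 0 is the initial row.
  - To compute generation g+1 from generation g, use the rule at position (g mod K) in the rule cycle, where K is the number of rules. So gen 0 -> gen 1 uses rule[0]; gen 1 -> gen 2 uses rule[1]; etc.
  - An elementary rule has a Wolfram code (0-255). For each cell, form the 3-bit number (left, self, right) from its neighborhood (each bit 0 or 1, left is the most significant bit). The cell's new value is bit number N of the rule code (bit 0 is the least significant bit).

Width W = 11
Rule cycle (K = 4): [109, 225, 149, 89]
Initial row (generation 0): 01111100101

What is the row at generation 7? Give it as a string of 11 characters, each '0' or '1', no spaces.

Gen 0: 01111100101
Gen 1 (rule 109): 01000100111
Gen 2 (rule 225): 00010000011
Gen 3 (rule 149): 11011111000
Gen 4 (rule 89): 11010001111
Gen 5 (rule 109): 11110101001
Gen 6 (rule 225): 01111010000
Gen 7 (rule 149): 00110011111

Answer: 00110011111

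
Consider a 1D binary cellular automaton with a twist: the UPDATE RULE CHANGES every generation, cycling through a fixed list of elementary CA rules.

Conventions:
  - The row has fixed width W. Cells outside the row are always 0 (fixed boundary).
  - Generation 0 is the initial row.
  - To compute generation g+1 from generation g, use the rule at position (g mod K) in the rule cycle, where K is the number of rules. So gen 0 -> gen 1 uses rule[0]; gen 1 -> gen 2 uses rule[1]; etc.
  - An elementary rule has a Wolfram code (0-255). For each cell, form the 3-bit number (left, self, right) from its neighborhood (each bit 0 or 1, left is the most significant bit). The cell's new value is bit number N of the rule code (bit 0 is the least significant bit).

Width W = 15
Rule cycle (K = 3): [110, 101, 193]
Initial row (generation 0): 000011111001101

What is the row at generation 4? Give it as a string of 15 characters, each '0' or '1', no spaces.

Gen 0: 000011111001101
Gen 1 (rule 110): 000110001011111
Gen 2 (rule 101): 110010101100001
Gen 3 (rule 193): 010000000101100
Gen 4 (rule 110): 110000001111100

Answer: 110000001111100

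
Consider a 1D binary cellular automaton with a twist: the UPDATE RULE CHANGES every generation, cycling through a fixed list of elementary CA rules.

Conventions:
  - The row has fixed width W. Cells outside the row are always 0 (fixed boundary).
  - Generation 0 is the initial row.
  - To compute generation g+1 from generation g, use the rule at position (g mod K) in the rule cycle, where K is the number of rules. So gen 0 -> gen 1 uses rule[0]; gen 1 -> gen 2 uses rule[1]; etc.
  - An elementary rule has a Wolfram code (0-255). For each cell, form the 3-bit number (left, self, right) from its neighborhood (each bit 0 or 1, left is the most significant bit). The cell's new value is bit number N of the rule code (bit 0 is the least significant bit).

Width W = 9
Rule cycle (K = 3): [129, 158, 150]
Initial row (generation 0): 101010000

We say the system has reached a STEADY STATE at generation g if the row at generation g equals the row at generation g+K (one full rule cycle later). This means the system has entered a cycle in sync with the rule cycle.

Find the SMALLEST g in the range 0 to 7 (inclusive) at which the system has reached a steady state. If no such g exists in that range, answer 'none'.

Gen 0: 101010000
Gen 1 (rule 129): 000000111
Gen 2 (rule 158): 000001110
Gen 3 (rule 150): 000010101
Gen 4 (rule 129): 111000000
Gen 5 (rule 158): 110100000
Gen 6 (rule 150): 000110000
Gen 7 (rule 129): 110000111
Gen 8 (rule 158): 101001110
Gen 9 (rule 150): 101110101
Gen 10 (rule 129): 000100000

Answer: none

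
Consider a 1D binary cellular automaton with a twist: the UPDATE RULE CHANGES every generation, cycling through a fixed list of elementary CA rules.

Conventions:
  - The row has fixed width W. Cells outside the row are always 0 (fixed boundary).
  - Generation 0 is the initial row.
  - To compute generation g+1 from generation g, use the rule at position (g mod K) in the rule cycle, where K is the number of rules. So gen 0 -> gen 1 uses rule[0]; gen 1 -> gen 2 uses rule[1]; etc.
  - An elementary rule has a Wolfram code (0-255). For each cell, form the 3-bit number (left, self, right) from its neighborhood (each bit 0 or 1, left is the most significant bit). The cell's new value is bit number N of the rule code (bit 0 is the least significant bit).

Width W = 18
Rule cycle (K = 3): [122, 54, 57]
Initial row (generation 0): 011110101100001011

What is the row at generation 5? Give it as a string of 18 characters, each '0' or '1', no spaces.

Answer: 111110001001110011

Derivation:
Gen 0: 011110101100001011
Gen 1 (rule 122): 110011011110010111
Gen 2 (rule 54): 001100100001111000
Gen 3 (rule 57): 101010011101000111
Gen 4 (rule 122): 010101110110101101
Gen 5 (rule 54): 111110001001110011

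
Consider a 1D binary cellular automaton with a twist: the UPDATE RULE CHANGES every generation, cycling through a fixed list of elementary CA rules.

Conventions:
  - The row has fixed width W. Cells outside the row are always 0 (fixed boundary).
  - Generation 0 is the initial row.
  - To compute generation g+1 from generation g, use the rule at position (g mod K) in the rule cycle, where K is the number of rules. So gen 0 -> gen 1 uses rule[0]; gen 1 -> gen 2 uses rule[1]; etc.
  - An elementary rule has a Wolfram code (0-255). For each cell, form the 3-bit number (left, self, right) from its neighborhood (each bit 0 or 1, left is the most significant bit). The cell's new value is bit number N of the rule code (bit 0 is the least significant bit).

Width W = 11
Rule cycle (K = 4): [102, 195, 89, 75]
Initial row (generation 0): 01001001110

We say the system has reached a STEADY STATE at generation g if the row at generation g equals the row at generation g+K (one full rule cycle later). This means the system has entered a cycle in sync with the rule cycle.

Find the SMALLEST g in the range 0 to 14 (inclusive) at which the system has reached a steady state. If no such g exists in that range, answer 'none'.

Gen 0: 01001001110
Gen 1 (rule 102): 11011010010
Gen 2 (rule 195): 01001000100
Gen 3 (rule 89): 00100110011
Gen 4 (rule 75): 11001110111
Gen 5 (rule 102): 01010011001
Gen 6 (rule 195): 10000101010
Gen 7 (rule 89): 01110000001
Gen 8 (rule 75): 11010111110
Gen 9 (rule 102): 01111000010
Gen 10 (rule 195): 10111011100
Gen 11 (rule 89): 00101010111
Gen 12 (rule 75): 11000000101
Gen 13 (rule 102): 01000001111
Gen 14 (rule 195): 10011110111
Gen 15 (rule 89): 01010010101
Gen 16 (rule 75): 10000100000
Gen 17 (rule 102): 10001100000
Gen 18 (rule 195): 00110101111

Answer: none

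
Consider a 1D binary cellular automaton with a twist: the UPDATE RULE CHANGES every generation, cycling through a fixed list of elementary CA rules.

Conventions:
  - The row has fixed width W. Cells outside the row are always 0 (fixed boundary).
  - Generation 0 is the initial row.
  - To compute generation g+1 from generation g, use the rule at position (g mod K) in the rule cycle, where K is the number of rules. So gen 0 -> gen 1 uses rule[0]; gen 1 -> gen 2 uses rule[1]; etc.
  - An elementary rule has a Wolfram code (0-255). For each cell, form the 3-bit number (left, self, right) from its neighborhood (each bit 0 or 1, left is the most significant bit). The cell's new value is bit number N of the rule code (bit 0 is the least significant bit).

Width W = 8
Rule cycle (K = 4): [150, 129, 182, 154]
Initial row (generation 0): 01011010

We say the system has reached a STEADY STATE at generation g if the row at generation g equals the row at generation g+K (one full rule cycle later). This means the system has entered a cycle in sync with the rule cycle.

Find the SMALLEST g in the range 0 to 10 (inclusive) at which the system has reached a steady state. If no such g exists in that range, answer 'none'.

Gen 0: 01011010
Gen 1 (rule 150): 11000011
Gen 2 (rule 129): 00011000
Gen 3 (rule 182): 00100100
Gen 4 (rule 154): 01011010
Gen 5 (rule 150): 11000011
Gen 6 (rule 129): 00011000
Gen 7 (rule 182): 00100100
Gen 8 (rule 154): 01011010
Gen 9 (rule 150): 11000011
Gen 10 (rule 129): 00011000
Gen 11 (rule 182): 00100100
Gen 12 (rule 154): 01011010
Gen 13 (rule 150): 11000011
Gen 14 (rule 129): 00011000

Answer: 0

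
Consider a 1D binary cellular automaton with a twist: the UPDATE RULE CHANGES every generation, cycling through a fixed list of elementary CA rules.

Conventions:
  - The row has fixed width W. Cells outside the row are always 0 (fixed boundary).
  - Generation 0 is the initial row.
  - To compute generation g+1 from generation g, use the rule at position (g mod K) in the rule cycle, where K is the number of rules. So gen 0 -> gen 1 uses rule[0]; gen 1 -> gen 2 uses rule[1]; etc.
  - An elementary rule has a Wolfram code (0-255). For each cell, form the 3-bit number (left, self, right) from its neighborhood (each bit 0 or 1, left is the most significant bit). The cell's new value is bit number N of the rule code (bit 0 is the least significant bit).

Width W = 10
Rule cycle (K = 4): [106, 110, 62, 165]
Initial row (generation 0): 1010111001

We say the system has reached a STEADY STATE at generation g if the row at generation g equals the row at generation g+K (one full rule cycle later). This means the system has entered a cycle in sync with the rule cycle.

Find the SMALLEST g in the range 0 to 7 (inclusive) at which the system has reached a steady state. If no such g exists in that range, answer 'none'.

Gen 0: 1010111001
Gen 1 (rule 106): 0101101010
Gen 2 (rule 110): 1111111110
Gen 3 (rule 62): 1000000001
Gen 4 (rule 165): 1011111101
Gen 5 (rule 106): 0110000110
Gen 6 (rule 110): 1110001110
Gen 7 (rule 62): 1001011001
Gen 8 (rule 165): 1001100001
Gen 9 (rule 106): 0011100010
Gen 10 (rule 110): 0110100110
Gen 11 (rule 62): 1101111101

Answer: none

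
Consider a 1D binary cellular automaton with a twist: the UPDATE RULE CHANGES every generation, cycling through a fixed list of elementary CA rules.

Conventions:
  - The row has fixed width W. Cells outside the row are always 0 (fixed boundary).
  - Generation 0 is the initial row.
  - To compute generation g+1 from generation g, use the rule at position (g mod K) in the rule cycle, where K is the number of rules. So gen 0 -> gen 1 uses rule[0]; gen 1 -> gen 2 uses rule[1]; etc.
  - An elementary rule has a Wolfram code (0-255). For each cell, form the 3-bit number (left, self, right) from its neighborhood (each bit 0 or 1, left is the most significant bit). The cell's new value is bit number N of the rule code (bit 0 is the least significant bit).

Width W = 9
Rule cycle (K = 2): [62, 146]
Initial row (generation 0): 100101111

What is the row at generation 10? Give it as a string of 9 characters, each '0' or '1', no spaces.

Answer: 011100010

Derivation:
Gen 0: 100101111
Gen 1 (rule 62): 111111000
Gen 2 (rule 146): 011110100
Gen 3 (rule 62): 110001110
Gen 4 (rule 146): 001010101
Gen 5 (rule 62): 011111111
Gen 6 (rule 146): 101111110
Gen 7 (rule 62): 111000001
Gen 8 (rule 146): 010100010
Gen 9 (rule 62): 111110111
Gen 10 (rule 146): 011100010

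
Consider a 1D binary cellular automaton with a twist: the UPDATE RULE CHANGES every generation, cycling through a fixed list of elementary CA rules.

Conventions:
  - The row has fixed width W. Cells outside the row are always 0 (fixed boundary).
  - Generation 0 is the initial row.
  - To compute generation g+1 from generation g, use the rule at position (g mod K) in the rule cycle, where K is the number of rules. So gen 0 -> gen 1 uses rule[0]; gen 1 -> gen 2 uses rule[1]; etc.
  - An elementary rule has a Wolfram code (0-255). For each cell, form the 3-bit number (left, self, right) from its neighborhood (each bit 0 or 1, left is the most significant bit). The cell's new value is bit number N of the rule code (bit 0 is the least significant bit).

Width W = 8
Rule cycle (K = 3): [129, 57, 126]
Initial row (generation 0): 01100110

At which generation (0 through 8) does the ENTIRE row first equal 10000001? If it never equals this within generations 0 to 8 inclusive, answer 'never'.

Gen 0: 01100110
Gen 1 (rule 129): 00000000
Gen 2 (rule 57): 11111111
Gen 3 (rule 126): 10000001
Gen 4 (rule 129): 00111100
Gen 5 (rule 57): 10100011
Gen 6 (rule 126): 11110111
Gen 7 (rule 129): 01100010
Gen 8 (rule 57): 01011001

Answer: 3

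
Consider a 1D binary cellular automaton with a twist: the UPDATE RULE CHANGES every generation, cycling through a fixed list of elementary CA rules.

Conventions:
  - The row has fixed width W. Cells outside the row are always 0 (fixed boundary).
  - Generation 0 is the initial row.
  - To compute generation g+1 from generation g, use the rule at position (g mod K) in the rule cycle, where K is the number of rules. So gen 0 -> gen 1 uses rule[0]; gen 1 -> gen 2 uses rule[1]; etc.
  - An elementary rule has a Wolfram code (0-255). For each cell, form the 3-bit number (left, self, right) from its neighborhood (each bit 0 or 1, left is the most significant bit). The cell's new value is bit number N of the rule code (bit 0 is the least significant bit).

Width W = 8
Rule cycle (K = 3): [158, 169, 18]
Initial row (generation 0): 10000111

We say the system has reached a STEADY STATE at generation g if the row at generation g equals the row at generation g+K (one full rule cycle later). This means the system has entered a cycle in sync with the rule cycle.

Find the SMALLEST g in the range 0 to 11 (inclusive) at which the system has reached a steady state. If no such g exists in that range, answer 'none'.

Gen 0: 10000111
Gen 1 (rule 158): 11001110
Gen 2 (rule 169): 10001100
Gen 3 (rule 18): 01010010
Gen 4 (rule 158): 11011111
Gen 5 (rule 169): 10111110
Gen 6 (rule 18): 00000001
Gen 7 (rule 158): 00000011
Gen 8 (rule 169): 11111010
Gen 9 (rule 18): 00000001
Gen 10 (rule 158): 00000011
Gen 11 (rule 169): 11111010
Gen 12 (rule 18): 00000001
Gen 13 (rule 158): 00000011
Gen 14 (rule 169): 11111010

Answer: 6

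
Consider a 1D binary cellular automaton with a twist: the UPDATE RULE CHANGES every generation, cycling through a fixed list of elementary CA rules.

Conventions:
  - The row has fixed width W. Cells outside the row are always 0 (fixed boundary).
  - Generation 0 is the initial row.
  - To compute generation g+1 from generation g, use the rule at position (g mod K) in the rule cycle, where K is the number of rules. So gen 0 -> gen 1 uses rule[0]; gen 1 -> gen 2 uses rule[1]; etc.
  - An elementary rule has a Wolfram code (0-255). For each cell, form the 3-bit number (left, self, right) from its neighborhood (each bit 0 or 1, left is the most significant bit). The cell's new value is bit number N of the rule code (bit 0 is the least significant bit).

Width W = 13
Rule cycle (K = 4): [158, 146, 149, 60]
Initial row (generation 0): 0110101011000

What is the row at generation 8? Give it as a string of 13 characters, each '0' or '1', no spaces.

Gen 0: 0110101011000
Gen 1 (rule 158): 1100101010100
Gen 2 (rule 146): 0011000000010
Gen 3 (rule 149): 1000111111011
Gen 4 (rule 60): 1100100000110
Gen 5 (rule 158): 1011110001101
Gen 6 (rule 146): 0001101010000
Gen 7 (rule 149): 1100001011111
Gen 8 (rule 60): 1010001110000

Answer: 1010001110000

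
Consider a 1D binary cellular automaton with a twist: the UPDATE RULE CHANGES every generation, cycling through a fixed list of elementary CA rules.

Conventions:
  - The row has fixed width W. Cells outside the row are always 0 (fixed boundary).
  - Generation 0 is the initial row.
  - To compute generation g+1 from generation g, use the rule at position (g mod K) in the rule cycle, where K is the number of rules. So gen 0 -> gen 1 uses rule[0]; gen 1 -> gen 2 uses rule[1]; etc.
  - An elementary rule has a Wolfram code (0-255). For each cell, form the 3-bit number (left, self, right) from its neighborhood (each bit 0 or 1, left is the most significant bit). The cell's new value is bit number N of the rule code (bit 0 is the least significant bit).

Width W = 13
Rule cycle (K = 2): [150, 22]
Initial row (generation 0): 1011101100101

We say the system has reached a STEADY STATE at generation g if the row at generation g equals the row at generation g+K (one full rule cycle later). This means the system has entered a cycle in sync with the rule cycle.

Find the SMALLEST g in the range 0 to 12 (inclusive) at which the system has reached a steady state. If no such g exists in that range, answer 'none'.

Gen 0: 1011101100101
Gen 1 (rule 150): 1001000011101
Gen 2 (rule 22): 1111100100001
Gen 3 (rule 150): 0111011110011
Gen 4 (rule 22): 1000000001100
Gen 5 (rule 150): 1100000010010
Gen 6 (rule 22): 0010000111111
Gen 7 (rule 150): 0111001011110
Gen 8 (rule 22): 1000111000001
Gen 9 (rule 150): 1101010100011
Gen 10 (rule 22): 0001010110100
Gen 11 (rule 150): 0011010000110
Gen 12 (rule 22): 0100011001001
Gen 13 (rule 150): 1110100111111
Gen 14 (rule 22): 0000111000000

Answer: none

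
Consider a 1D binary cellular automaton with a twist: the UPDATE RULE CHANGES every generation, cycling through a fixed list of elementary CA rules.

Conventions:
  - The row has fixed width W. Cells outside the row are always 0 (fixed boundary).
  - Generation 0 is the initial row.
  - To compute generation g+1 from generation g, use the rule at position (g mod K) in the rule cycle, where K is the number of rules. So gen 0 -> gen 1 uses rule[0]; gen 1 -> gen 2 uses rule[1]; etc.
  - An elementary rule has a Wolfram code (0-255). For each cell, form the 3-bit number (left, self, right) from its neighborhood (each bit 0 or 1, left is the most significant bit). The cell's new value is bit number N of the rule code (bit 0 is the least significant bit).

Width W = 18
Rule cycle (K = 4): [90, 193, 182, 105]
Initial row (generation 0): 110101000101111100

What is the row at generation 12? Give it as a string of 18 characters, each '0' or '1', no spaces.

Gen 0: 110101000101111100
Gen 1 (rule 90): 110000101001000110
Gen 2 (rule 193): 010110000000010010
Gen 3 (rule 182): 111001000000111111
Gen 4 (rule 105): 101000011110100001
Gen 5 (rule 90): 000100110010010010
Gen 6 (rule 193): 110000010000000000
Gen 7 (rule 182): 001000111000000000
Gen 8 (rule 105): 100010101011111111
Gen 9 (rule 90): 010100000010000001
Gen 10 (rule 193): 000001111000111100
Gen 11 (rule 182): 000010110101011010
Gen 12 (rule 105): 111001111010111100

Answer: 111001111010111100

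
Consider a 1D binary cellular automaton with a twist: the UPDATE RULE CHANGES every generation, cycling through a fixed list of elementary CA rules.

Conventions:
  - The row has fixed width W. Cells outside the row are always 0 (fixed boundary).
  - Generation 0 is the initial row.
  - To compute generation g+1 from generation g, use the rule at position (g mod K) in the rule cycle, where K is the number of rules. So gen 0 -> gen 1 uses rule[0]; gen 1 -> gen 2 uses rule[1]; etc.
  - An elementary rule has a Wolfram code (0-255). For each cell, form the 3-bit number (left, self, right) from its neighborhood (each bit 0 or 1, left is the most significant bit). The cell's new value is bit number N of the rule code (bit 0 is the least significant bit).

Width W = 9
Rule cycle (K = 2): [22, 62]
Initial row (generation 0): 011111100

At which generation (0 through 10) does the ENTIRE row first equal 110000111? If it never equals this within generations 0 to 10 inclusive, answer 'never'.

Answer: 2

Derivation:
Gen 0: 011111100
Gen 1 (rule 22): 100000010
Gen 2 (rule 62): 110000111
Gen 3 (rule 22): 001001000
Gen 4 (rule 62): 011111100
Gen 5 (rule 22): 100000010
Gen 6 (rule 62): 110000111
Gen 7 (rule 22): 001001000
Gen 8 (rule 62): 011111100
Gen 9 (rule 22): 100000010
Gen 10 (rule 62): 110000111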